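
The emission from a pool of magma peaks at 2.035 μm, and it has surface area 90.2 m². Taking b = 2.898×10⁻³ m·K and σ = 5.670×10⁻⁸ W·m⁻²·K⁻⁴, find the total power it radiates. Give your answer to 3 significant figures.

Wien's law: T = b/λ_max = 2.898×10⁻³/2.035×10⁻⁶ = 1424.08 K.
Area A = 90.2 m².
Then P = σAT⁴ = 5.670×10⁻⁸×90.2×(1424.08)⁴ = 2.10×10⁷ W.

P ≈ 2.10×10⁷ W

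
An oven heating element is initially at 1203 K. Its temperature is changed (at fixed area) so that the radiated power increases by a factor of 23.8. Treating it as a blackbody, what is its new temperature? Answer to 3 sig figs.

P ∝ T⁴, so T₂/T₁ = (P₂/P₁)^(1/4) = (23.8)^(1/4) = 2.20874.
T₂ = 1203 × 2.20874 = 2.66×10³ K.

T₂ ≈ 2.66×10³ K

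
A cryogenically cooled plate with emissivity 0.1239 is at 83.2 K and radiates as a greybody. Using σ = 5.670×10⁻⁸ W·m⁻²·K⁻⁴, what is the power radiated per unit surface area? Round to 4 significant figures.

I ≈ 0.3366 W/m²

Stefan–Boltzmann: I = εσT⁴ = 0.1239 × 5.670×10⁻⁸ × (83.2)⁴ = 0.3366 W/m².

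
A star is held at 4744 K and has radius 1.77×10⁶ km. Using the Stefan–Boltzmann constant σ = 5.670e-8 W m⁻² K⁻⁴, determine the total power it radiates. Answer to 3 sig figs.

Surface area A = 4πR² = 4π(1.77×10⁹ m)² = 3.93692×10¹⁹ m².
P = σAT⁴ = 5.670×10⁻⁸ × 3.93692×10¹⁹ × (4744)⁴ = 1.13×10²⁷ W.

P ≈ 1.13×10²⁷ W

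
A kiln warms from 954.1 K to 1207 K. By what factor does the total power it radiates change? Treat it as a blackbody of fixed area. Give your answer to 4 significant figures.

P ∝ T⁴, so P₂/P₁ = (T₂/T₁)⁴ = (1207/954.1)⁴ = (1.26507)⁴ = 2.561.

P₂/P₁ ≈ 2.561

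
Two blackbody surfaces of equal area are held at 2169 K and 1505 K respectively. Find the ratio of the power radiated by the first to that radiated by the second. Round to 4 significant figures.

With equal areas, P₁/P₂ = (T₁/T₂)⁴ = (2169/1505)⁴ = 4.314.

P₁/P₂ ≈ 4.314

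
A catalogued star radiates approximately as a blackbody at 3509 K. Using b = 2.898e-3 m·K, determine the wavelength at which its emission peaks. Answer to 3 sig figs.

Wien's displacement law: λ_max = b/T = (2.898×10⁻³ m·K)/(3509 K) = 8.259×10⁻⁷ m.
That is 0.826 μm, in the infrared range.

λ_max ≈ 0.826 μm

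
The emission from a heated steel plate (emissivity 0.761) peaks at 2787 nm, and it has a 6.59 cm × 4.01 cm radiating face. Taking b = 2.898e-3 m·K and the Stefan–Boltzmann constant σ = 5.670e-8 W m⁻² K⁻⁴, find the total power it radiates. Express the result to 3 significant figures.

Wien's law: T = b/λ_max = 2.898×10⁻³/2.787×10⁻⁶ = 1039.83 K.
Area A = 0.0659 × 0.0401 = 2.64259×10⁻³ m².
Then P = εσAT⁴ = 0.761×5.670×10⁻⁸×2.64259×10⁻³×(1039.83)⁴ = 133 W.

P ≈ 133 W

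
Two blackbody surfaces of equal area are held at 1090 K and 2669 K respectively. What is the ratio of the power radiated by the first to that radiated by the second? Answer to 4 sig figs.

P₁/P₂ ≈ 0.02782

With equal areas, P₁/P₂ = (T₁/T₂)⁴ = (1090/2669)⁴ = 0.02782.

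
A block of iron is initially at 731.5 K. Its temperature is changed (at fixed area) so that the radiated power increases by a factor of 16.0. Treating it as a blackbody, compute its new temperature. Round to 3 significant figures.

T₂ ≈ 1.46×10³ K

P ∝ T⁴, so T₂/T₁ = (P₂/P₁)^(1/4) = (16.0)^(1/4) = 2.00000.
T₂ = 731.5 × 2.00000 = 1.46×10³ K.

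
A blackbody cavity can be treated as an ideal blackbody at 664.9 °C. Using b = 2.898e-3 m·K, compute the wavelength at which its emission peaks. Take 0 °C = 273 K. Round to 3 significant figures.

λ_max ≈ 3.09 μm

T = 664.9 °C + 273 = 937.9 K.
Wien's displacement law: λ_max = b/T = (2.898×10⁻³ m·K)/(937.9 K) = 3.090×10⁻⁶ m.
That is 3.09 μm, in the infrared range.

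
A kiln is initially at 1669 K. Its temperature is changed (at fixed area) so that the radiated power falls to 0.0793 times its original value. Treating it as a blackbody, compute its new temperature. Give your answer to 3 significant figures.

T₂ ≈ 886 K

P ∝ T⁴, so T₂/T₁ = (P₂/P₁)^(1/4) = (0.0793)^(1/4) = 0.530662.
T₂ = 1669 × 0.530662 = 886 K.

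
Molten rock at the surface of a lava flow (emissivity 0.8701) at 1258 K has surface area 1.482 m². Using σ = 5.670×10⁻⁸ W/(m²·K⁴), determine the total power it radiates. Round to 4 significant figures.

P ≈ 1.831×10⁵ W

Area A = 1.482 m².
P = εσAT⁴ = 0.8701 × 5.670×10⁻⁸ × 1.482 × (1258)⁴ = 1.831×10⁵ W.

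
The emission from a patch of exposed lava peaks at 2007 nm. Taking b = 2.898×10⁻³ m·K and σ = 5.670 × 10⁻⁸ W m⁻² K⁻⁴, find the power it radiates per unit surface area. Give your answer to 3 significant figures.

I ≈ 2.46×10⁵ W/m²

Wien's law: T = b/λ_max = 2.898×10⁻³/2.007×10⁻⁶ = 1443.95 K.
Then I = σT⁴ = 5.670×10⁻⁸×(1443.95)⁴ = 2.46×10⁵ W/m².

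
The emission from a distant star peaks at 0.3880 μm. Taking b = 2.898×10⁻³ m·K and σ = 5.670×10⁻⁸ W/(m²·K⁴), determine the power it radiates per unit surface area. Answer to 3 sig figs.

I ≈ 1.76×10⁸ W/m²

Wien's law: T = b/λ_max = 2.898×10⁻³/3.880×10⁻⁷ = 7469.07 K.
Then I = σT⁴ = 5.670×10⁻⁸×(7469.07)⁴ = 1.76×10⁸ W/m².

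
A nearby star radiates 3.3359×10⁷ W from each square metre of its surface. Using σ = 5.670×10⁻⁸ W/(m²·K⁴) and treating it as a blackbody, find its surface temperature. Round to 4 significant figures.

I = σT⁴, so T = (I/σ)^(1/4) = (3.3359×10⁷/(5.670×10⁻⁸))^(1/4) = 4925 K.

T ≈ 4925 K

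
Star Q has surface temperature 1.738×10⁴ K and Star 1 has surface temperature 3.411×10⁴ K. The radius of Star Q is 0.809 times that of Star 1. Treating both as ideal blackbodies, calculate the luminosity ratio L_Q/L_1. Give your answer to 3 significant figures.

L ∝ R²T⁴, so L_Q/L_1 = (R_Q/R_1)²(T_Q/T_1)⁴ = (0.809)² × (1.738×10⁴/3.411×10⁴)⁴ = 0.654481 × 0.0674019 = 0.0441.

L_Q/L_1 ≈ 0.0441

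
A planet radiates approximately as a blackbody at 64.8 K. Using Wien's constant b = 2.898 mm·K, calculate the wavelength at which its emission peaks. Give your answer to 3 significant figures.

Wien's displacement law: λ_max = b/T = (2.898×10⁻³ m·K)/(64.8 K) = 4.472×10⁻⁵ m.
That is 44.7 μm, in the infrared range.

λ_max ≈ 44.7 μm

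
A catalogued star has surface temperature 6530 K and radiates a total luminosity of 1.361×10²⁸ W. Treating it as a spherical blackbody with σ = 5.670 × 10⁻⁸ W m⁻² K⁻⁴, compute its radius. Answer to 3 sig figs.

R ≈ 3.24×10⁹ m

L = 4πR²σT⁴ ⇒ R = √(L/(4πσT⁴)).
σT⁴ = 1.03095×10⁸ W/m², so R = √(1.361×10²⁸/(4π×1.03095×10⁸)) = 3.24×10⁹ m.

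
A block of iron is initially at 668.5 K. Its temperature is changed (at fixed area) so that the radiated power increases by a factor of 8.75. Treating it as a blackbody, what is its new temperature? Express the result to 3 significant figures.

T₂ ≈ 1.15×10³ K

P ∝ T⁴, so T₂/T₁ = (P₂/P₁)^(1/4) = (8.75)^(1/4) = 1.71990.
T₂ = 668.5 × 1.71990 = 1.15×10³ K.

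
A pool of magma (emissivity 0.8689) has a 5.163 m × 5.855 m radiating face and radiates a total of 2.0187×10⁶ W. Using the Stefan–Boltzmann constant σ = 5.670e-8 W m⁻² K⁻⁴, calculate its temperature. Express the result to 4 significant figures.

Area A = 5.163 × 5.855 = 30.2294 m².
P = εσAT⁴ ⇒ T = (P/(εσA))^(1/4) = (2.0187×10⁶/(0.8689×5.670×10⁻⁸×30.2294))^(1/4) = 1079 K.

T ≈ 1079 K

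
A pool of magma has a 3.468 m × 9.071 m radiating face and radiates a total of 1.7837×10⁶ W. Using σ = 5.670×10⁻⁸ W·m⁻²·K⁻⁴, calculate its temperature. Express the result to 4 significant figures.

Area A = 3.468 × 9.071 = 31.4582 m².
P = σAT⁴ ⇒ T = (P/(σA))^(1/4) = (1.7837×10⁶/(5.670×10⁻⁸×31.4582))^(1/4) = 1000 K.

T ≈ 1000 K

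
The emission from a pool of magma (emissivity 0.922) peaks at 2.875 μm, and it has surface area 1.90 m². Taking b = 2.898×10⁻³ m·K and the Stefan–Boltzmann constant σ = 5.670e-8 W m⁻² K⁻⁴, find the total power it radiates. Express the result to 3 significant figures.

P ≈ 1.03×10⁵ W

Wien's law: T = b/λ_max = 2.898×10⁻³/2.875×10⁻⁶ = 1008.00 K.
Area A = 1.90 m².
Then P = εσAT⁴ = 0.922×5.670×10⁻⁸×1.90×(1008.00)⁴ = 1.03×10⁵ W.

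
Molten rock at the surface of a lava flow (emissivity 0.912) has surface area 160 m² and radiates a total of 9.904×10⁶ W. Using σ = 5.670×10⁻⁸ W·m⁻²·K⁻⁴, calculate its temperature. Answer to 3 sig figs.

Area A = 160 m².
P = εσAT⁴ ⇒ T = (P/(εσA))^(1/4) = (9.904×10⁶/(0.912×5.670×10⁻⁸×160))^(1/4) = 1.05×10³ K.

T ≈ 1.05×10³ K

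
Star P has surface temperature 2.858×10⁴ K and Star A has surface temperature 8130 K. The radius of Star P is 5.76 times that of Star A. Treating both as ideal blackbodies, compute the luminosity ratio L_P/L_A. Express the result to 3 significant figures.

L_P/L_A ≈ 5.07×10³

L ∝ R²T⁴, so L_P/L_A = (R_P/R_A)²(T_P/T_A)⁴ = (5.76)² × (2.858×10⁴/8130)⁴ = 33.1776 × 152.717 = 5.07×10³.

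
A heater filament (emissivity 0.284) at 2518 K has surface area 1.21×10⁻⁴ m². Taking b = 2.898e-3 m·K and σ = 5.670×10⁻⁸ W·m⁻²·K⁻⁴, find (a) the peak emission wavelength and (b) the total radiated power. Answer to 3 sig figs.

λ_max ≈ 1.15×10³ nm; P ≈ 78.3 W

(a) λ_max = b/T = 2.898×10⁻³/2518 = 1.151×10⁻⁶ m = 1.15×10³ nm.
Area A = 1.21×10⁻⁴ m².
(b) P = εσAT⁴ = 0.284×5.670×10⁻⁸×1.21×10⁻⁴×(2518)⁴ = 78.3 W.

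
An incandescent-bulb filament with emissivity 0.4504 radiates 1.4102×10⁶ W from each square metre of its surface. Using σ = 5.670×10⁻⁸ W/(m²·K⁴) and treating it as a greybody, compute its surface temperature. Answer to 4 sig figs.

T ≈ 2726 K

I = εσT⁴, so T = (I/εσ)^(1/4) = (1.4102×10⁶/(0.4504×5.670×10⁻⁸))^(1/4) = 2726 K.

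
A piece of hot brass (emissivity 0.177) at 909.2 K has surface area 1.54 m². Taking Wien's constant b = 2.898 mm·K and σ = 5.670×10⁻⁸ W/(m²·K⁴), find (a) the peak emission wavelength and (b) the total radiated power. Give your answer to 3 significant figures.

(a) λ_max = b/T = 2.898×10⁻³/909.2 = 3.187×10⁻⁶ m = 3.19 μm.
Area A = 1.54 m².
(b) P = εσAT⁴ = 0.177×5.670×10⁻⁸×1.54×(909.2)⁴ = 1.06×10⁴ W.

λ_max ≈ 3.19 μm; P ≈ 1.06×10⁴ W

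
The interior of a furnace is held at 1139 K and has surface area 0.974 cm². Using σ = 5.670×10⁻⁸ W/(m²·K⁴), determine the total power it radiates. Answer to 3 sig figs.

Area A = 0.974 cm² = 9.74×10⁻⁵ m².
P = σAT⁴ = 5.670×10⁻⁸ × 9.74×10⁻⁵ × (1139)⁴ = 9.29 W.

P ≈ 9.29 W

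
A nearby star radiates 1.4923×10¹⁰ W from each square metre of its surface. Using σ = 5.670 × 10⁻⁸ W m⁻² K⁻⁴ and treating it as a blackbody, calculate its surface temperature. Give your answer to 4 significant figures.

I = σT⁴, so T = (I/σ)^(1/4) = (1.4923×10¹⁰/(5.670×10⁻⁸))^(1/4) = 2.265×10⁴ K.

T ≈ 2.265×10⁴ K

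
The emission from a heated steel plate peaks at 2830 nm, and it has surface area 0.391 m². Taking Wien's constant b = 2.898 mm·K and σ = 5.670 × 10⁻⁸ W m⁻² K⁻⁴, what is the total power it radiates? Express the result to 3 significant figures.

Wien's law: T = b/λ_max = 2.898×10⁻³/2.830×10⁻⁶ = 1024.03 K.
Area A = 0.391 m².
Then P = σAT⁴ = 5.670×10⁻⁸×0.391×(1024.03)⁴ = 2.44×10⁴ W.

P ≈ 2.44×10⁴ W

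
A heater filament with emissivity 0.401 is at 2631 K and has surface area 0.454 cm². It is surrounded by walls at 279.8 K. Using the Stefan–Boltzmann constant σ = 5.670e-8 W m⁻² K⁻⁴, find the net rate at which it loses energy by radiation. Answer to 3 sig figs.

Net loss ≈ 49.5 W

Area A = 0.454 cm² = 4.54×10⁻⁵ m².
Net radiated power P_net = εσA(T⁴ − T₀⁴) = 0.401×5.670×10⁻⁸×4.54×10⁻⁵×(2631⁴ − 279.8⁴).
T⁴ − T₀⁴ = 4.79163×10¹³ − 6.12902×10⁹ = 4.79102×10¹³ K⁴, so P_net = 49.5 W.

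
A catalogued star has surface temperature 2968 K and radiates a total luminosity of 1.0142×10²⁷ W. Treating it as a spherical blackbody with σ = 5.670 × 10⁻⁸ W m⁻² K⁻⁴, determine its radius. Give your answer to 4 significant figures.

L = 4πR²σT⁴ ⇒ R = √(L/(4πσT⁴)).
σT⁴ = 4.39986×10⁶ W/m², so R = √(1.0142×10²⁷/(4π×4.39986×10⁶)) = 4.283×10⁹ m.

R ≈ 4.283×10⁹ m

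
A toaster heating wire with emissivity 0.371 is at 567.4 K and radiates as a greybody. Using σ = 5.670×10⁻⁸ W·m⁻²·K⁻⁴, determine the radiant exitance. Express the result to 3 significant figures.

Stefan–Boltzmann: I = εσT⁴ = 0.371 × 5.670×10⁻⁸ × (567.4)⁴ = 2.18×10³ W/m².

I ≈ 2.18×10³ W/m²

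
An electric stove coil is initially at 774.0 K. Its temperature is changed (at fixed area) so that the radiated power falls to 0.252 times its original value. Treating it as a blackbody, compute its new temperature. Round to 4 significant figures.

T₂ ≈ 548.4 K

P ∝ T⁴, so T₂/T₁ = (P₂/P₁)^(1/4) = (0.252)^(1/4) = 0.708517.
T₂ = 774.0 × 0.708517 = 548.4 K.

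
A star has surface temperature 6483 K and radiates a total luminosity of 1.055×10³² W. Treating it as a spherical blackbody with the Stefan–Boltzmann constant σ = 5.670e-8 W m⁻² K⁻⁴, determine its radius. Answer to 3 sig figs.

R ≈ 2.90×10¹¹ m

L = 4πR²σT⁴ ⇒ R = √(L/(4πσT⁴)).
σT⁴ = 1.00158×10⁸ W/m², so R = √(1.055×10³²/(4π×1.00158×10⁸)) = 2.90×10¹¹ m.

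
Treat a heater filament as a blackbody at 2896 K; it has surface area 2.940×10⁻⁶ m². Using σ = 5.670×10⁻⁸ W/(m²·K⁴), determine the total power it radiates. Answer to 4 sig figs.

Area A = 2.940×10⁻⁶ m².
P = σAT⁴ = 5.670×10⁻⁸ × 2.940×10⁻⁶ × (2896)⁴ = 11.73 W.

P ≈ 11.73 W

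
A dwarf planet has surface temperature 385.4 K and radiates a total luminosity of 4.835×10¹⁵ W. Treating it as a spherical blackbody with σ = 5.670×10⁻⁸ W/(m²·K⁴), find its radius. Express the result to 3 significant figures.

R ≈ 5.55×10⁵ m

L = 4πR²σT⁴ ⇒ R = √(L/(4πσT⁴)).
σT⁴ = 1250.92 W/m², so R = √(4.835×10¹⁵/(4π×1250.92)) = 5.55×10⁵ m.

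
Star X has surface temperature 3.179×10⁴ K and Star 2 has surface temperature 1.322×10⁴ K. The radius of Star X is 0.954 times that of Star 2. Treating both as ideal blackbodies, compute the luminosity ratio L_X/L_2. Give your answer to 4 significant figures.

L_X/L_2 ≈ 30.43

L ∝ R²T⁴, so L_X/L_2 = (R_X/R_2)²(T_X/T_2)⁴ = (0.954)² × (3.179×10⁴/1.322×10⁴)⁴ = 0.910116 × 33.4377 = 30.43.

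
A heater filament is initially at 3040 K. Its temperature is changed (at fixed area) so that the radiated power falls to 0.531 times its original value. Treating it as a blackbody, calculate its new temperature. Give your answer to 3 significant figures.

P ∝ T⁴, so T₂/T₁ = (P₂/P₁)^(1/4) = (0.531)^(1/4) = 0.853638.
T₂ = 3040 × 0.853638 = 2.60×10³ K.

T₂ ≈ 2.60×10³ K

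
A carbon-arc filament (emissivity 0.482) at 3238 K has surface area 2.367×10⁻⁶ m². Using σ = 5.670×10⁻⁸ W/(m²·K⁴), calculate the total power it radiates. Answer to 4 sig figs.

Area A = 2.367×10⁻⁶ m².
P = εσAT⁴ = 0.482 × 5.670×10⁻⁸ × 2.367×10⁻⁶ × (3238)⁴ = 7.111 W.

P ≈ 7.111 W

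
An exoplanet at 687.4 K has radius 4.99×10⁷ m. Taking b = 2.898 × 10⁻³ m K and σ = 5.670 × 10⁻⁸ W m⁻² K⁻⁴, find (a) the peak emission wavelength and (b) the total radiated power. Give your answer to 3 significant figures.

(a) λ_max = b/T = 2.898×10⁻³/687.4 = 4.216×10⁻⁶ m = 4.22 μm.
Surface area A = 4πR² = 4π(4.99×10⁷ m)² = 3.12904×10¹⁶ m².
(b) P = σAT⁴ = 5.670×10⁻⁸×3.12904×10¹⁶×(687.4)⁴ = 3.96×10²⁰ W.

λ_max ≈ 4.22 μm; P ≈ 3.96×10²⁰ W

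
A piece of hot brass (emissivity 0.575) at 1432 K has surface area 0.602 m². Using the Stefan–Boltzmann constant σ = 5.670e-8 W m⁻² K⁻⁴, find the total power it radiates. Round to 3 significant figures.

P ≈ 8.25×10⁴ W

Area A = 0.602 m².
P = εσAT⁴ = 0.575 × 5.670×10⁻⁸ × 0.602 × (1432)⁴ = 8.25×10⁴ W.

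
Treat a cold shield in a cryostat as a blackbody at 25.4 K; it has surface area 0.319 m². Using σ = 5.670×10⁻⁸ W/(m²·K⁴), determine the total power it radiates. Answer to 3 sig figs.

P ≈ 7.53×10⁻³ W

Area A = 0.319 m².
P = σAT⁴ = 5.670×10⁻⁸ × 0.319 × (25.4)⁴ = 7.53×10⁻³ W.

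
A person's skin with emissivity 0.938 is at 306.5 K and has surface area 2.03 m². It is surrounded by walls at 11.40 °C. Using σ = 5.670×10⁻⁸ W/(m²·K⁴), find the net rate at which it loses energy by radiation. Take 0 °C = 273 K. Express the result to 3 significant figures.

Surroundings: T = 11.40 °C + 273 = 284.40 K.
Area A = 2.03 m².
Net radiated power P_net = εσA(T⁴ − T₀⁴) = 0.938×5.670×10⁻⁸×2.03×(306.5⁴ − 284.40⁴).
T⁴ − T₀⁴ = 8.82515×10⁹ − 6.54212×10⁹ = 2.28303×10⁹ K⁴, so P_net = 246 W.

Net loss ≈ 246 W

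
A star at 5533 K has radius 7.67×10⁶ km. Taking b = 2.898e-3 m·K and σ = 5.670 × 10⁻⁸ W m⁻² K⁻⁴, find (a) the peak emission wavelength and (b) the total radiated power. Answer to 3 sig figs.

(a) λ_max = b/T = 2.898×10⁻³/5533 = 5.238×10⁻⁷ m = 524 nm.
Surface area A = 4πR² = 4π(7.67×10⁹ m)² = 7.39266×10²⁰ m².
(b) P = σAT⁴ = 5.670×10⁻⁸×7.39266×10²⁰×(5533)⁴ = 3.93×10²⁸ W.

λ_max ≈ 524 nm; P ≈ 3.93×10²⁸ W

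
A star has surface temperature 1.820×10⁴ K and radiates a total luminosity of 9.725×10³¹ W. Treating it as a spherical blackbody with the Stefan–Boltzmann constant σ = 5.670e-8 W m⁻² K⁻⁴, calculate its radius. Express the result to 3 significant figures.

L = 4πR²σT⁴ ⇒ R = √(L/(4πσT⁴)).
σT⁴ = 6.22112×10⁹ W/m², so R = √(9.725×10³¹/(4π×6.22112×10⁹)) = 3.53×10¹⁰ m.

R ≈ 3.53×10¹⁰ m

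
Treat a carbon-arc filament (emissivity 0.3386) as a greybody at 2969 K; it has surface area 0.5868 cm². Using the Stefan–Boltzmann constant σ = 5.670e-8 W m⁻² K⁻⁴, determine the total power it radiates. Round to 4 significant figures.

Area A = 0.5868 cm² = 5.868×10⁻⁵ m².
P = εσAT⁴ = 0.3386 × 5.670×10⁻⁸ × 5.868×10⁻⁵ × (2969)⁴ = 87.54 W.

P ≈ 87.54 W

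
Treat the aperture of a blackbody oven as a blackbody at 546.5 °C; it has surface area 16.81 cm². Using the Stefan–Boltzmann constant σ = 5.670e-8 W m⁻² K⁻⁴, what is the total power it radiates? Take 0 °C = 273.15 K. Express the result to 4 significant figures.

T = 546.5 °C + 273.15 = 819.65 K.
Area A = 16.81 cm² = 1.681×10⁻³ m².
P = σAT⁴ = 5.670×10⁻⁸ × 1.681×10⁻³ × (819.65)⁴ = 43.02 W.

P ≈ 43.02 W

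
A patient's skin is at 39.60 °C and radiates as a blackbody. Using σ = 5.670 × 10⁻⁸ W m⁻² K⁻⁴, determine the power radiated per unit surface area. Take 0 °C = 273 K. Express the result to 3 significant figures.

T = 39.60 °C + 273 = 312.60 K.
Stefan–Boltzmann: I = σT⁴ = 5.670×10⁻⁸ × (312.60)⁴ = 541 W/m².

I ≈ 541 W/m²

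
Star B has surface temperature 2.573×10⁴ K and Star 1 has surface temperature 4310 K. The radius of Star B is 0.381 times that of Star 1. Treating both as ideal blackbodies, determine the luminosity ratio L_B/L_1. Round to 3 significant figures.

L ∝ R²T⁴, so L_B/L_1 = (R_B/R_1)²(T_B/T_1)⁴ = (0.381)² × (2.573×10⁴/4310)⁴ = 0.145161 × 1270.14 = 184.

L_B/L_1 ≈ 184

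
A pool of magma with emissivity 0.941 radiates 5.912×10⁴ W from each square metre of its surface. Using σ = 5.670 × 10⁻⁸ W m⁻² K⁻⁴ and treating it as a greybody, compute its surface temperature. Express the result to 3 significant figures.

T ≈ 1.03×10³ K

I = εσT⁴, so T = (I/εσ)^(1/4) = (5.912×10⁴/(0.941×5.670×10⁻⁸))^(1/4) = 1.03×10³ K.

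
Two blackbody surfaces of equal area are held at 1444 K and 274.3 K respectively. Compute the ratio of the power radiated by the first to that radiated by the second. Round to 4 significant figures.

P₁/P₂ ≈ 768.0

With equal areas, P₁/P₂ = (T₁/T₂)⁴ = (1444/274.3)⁴ = 768.0.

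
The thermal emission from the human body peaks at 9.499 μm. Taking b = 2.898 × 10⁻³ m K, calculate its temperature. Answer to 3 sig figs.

Wien's law gives T = b/λ_max = (2.898×10⁻³ m·K)/(9.499×10⁻⁶ m) = 305 K.

T ≈ 305 K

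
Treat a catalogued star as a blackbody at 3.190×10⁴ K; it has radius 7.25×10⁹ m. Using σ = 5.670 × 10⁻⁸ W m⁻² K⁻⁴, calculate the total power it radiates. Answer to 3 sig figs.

P ≈ 3.88×10³¹ W

Surface area A = 4πR² = 4π(7.25×10⁹ m)² = 6.60520×10²⁰ m².
P = σAT⁴ = 5.670×10⁻⁸ × 6.60520×10²⁰ × (3.190×10⁴)⁴ = 3.88×10³¹ W.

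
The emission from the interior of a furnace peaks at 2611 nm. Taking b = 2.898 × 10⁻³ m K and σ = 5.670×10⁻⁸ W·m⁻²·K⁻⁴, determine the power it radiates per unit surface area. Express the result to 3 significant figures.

Wien's law: T = b/λ_max = 2.898×10⁻³/2.611×10⁻⁶ = 1109.92 K.
Then I = σT⁴ = 5.670×10⁻⁸×(1109.92)⁴ = 8.60×10⁴ W/m².

I ≈ 8.60×10⁴ W/m²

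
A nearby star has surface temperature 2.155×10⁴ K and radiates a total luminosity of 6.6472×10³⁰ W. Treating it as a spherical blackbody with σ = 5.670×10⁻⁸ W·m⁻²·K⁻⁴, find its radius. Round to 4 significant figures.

R ≈ 6.577×10⁹ m

L = 4πR²σT⁴ ⇒ R = √(L/(4πσT⁴)).
σT⁴ = 1.22285×10¹⁰ W/m², so R = √(6.6472×10³⁰/(4π×1.22285×10¹⁰)) = 6.577×10⁹ m.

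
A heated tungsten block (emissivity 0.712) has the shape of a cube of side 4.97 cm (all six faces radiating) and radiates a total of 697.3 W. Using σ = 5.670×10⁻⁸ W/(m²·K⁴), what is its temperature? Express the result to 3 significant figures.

Area A = 6s² = 6×(0.0497 m)² = 0.0148205 m².
P = εσAT⁴ ⇒ T = (P/(εσA))^(1/4) = (697.3/(0.712×5.670×10⁻⁸×0.0148205))^(1/4) = 1.04×10³ K.

T ≈ 1.04×10³ K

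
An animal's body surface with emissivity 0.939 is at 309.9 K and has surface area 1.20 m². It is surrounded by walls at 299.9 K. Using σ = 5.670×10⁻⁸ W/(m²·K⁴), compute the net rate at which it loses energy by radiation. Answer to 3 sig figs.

Area A = 1.20 m².
Net radiated power P_net = εσA(T⁴ − T₀⁴) = 0.939×5.670×10⁻⁸×1.20×(309.9⁴ − 299.9⁴).
T⁴ − T₀⁴ = 9.22330×10⁹ − 8.08921×10⁹ = 1.13409×10⁹ K⁴, so P_net = 72.5 W.

Net loss ≈ 72.5 W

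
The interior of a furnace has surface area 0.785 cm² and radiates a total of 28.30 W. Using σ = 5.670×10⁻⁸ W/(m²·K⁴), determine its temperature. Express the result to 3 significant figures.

Area A = 0.785 cm² = 7.85×10⁻⁵ m².
P = σAT⁴ ⇒ T = (P/(σA))^(1/4) = (28.30/(5.670×10⁻⁸×7.85×10⁻⁵))^(1/4) = 1.59×10³ K.

T ≈ 1.59×10³ K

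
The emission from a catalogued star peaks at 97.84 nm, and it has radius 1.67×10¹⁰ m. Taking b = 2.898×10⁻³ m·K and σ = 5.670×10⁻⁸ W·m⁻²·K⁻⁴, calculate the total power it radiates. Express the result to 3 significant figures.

P ≈ 1.53×10³² W

Wien's law: T = b/λ_max = 2.898×10⁻³/9.784×10⁻⁸ = 29619.8 K.
Surface area A = 4πR² = 4π(1.67×10¹⁰ m)² = 3.50464×10²¹ m².
Then P = σAT⁴ = 5.670×10⁻⁸×3.50464×10²¹×(29619.8)⁴ = 1.53×10³² W.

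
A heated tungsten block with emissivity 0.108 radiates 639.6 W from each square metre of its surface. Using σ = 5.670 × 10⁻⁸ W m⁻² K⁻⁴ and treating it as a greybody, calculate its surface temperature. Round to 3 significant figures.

I = εσT⁴, so T = (I/εσ)^(1/4) = (639.6/(0.108×5.670×10⁻⁸))^(1/4) = 568 K.

T ≈ 568 K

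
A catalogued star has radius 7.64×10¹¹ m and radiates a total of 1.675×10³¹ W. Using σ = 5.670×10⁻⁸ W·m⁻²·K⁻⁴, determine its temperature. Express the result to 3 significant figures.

T ≈ 2.52×10³ K

Surface area A = 4πR² = 4π(7.64×10¹¹ m)² = 7.33494×10²⁴ m².
P = σAT⁴ ⇒ T = (P/(σA))^(1/4) = (1.675×10³¹/(5.670×10⁻⁸×7.33494×10²⁴))^(1/4) = 2.52×10³ K.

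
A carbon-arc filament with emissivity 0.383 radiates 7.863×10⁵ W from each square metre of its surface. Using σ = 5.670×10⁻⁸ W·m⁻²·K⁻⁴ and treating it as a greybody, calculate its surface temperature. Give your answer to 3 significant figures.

T ≈ 2.45×10³ K

I = εσT⁴, so T = (I/εσ)^(1/4) = (7.863×10⁵/(0.383×5.670×10⁻⁸))^(1/4) = 2.45×10³ K.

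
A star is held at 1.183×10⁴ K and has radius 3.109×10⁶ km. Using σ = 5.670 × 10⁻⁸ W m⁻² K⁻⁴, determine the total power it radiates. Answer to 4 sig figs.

P ≈ 1.349×10²⁹ W

Surface area A = 4πR² = 4π(3.109×10⁹ m)² = 1.21465×10²⁰ m².
P = σAT⁴ = 5.670×10⁻⁸ × 1.21465×10²⁰ × (1.183×10⁴)⁴ = 1.349×10²⁹ W.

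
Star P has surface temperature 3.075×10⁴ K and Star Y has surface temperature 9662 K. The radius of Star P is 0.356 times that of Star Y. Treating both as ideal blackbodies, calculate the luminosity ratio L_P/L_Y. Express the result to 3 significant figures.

L ∝ R²T⁴, so L_P/L_Y = (R_P/R_Y)²(T_P/T_Y)⁴ = (0.356)² × (3.075×10⁴/9662)⁴ = 0.126736 × 102.592 = 13.0.

L_P/L_Y ≈ 13.0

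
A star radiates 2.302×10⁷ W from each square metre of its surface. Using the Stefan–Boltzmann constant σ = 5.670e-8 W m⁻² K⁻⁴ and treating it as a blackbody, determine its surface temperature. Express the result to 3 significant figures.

T ≈ 4.49×10³ K

I = σT⁴, so T = (I/σ)^(1/4) = (2.302×10⁷/(5.670×10⁻⁸))^(1/4) = 4.49×10³ K.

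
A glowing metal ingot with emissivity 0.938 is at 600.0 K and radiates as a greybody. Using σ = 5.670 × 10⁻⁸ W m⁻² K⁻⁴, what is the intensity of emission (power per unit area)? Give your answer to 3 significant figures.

Stefan–Boltzmann: I = εσT⁴ = 0.938 × 5.670×10⁻⁸ × (600.0)⁴ = 6.89×10³ W/m².

I ≈ 6.89×10³ W/m²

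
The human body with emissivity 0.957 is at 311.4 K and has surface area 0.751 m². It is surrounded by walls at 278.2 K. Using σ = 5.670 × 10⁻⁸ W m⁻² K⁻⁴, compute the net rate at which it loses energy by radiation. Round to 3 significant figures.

Net loss ≈ 139 W

Area A = 0.751 m².
Net radiated power P_net = εσA(T⁴ − T₀⁴) = 0.957×5.670×10⁻⁸×0.751×(311.4⁴ − 278.2⁴).
T⁴ − T₀⁴ = 9.40317×10⁹ − 5.99002×10⁹ = 3.41315×10⁹ K⁴, so P_net = 139 W.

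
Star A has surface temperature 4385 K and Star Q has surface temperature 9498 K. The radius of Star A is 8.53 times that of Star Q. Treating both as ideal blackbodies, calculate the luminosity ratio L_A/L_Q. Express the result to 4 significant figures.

L ∝ R²T⁴, so L_A/L_Q = (R_A/R_Q)²(T_A/T_Q)⁴ = (8.53)² × (4385/9498)⁴ = 72.7609 × 0.0454307 = 3.306.

L_A/L_Q ≈ 3.306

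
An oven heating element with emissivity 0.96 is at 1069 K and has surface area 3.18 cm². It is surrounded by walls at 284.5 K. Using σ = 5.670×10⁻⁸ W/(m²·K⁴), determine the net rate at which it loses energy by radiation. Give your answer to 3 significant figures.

Net loss ≈ 22.5 W

Area A = 3.18 cm² = 3.18×10⁻⁴ m².
Net radiated power P_net = εσA(T⁴ − T₀⁴) = 0.96×5.670×10⁻⁸×3.18×10⁻⁴×(1069⁴ − 284.5⁴).
T⁴ − T₀⁴ = 1.30590×10¹² − 6.55132×10⁹ = 1.29935×10¹² K⁴, so P_net = 22.5 W.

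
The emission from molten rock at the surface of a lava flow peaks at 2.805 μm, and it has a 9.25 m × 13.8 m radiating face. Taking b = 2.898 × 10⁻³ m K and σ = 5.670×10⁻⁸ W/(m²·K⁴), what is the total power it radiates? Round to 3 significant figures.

Wien's law: T = b/λ_max = 2.898×10⁻³/2.805×10⁻⁶ = 1033.16 K.
Area A = 9.25 × 13.8 = 127.65 m².
Then P = σAT⁴ = 5.670×10⁻⁸×127.65×(1033.16)⁴ = 8.25×10⁶ W.

P ≈ 8.25×10⁶ W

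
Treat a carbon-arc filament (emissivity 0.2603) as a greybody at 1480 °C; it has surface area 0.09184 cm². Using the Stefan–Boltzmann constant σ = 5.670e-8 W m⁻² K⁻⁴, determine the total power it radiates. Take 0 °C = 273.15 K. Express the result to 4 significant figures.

T = 1480 °C + 273.15 = 1753.15 K.
Area A = 0.09184 cm² = 9.184×10⁻⁶ m².
P = εσAT⁴ = 0.2603 × 5.670×10⁻⁸ × 9.184×10⁻⁶ × (1753.15)⁴ = 1.280 W.

P ≈ 1.280 W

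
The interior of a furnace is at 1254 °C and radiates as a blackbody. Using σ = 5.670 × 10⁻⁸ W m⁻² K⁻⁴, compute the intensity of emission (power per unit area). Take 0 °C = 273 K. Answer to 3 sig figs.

T = 1254 °C + 273 = 1527 K.
Stefan–Boltzmann: I = σT⁴ = 5.670×10⁻⁸ × (1527)⁴ = 3.08×10⁵ W/m².

I ≈ 3.08×10⁵ W/m²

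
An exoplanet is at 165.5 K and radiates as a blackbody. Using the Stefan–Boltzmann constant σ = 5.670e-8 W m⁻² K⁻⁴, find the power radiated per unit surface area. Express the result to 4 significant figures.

Stefan–Boltzmann: I = σT⁴ = 5.670×10⁻⁸ × (165.5)⁴ = 42.54 W/m².

I ≈ 42.54 W/m²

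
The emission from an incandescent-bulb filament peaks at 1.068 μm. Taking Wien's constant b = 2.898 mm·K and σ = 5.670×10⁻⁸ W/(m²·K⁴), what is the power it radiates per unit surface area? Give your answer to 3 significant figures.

Wien's law: T = b/λ_max = 2.898×10⁻³/1.068×10⁻⁶ = 2713.48 K.
Then I = σT⁴ = 5.670×10⁻⁸×(2713.48)⁴ = 3.07×10⁶ W/m².

I ≈ 3.07×10⁶ W/m²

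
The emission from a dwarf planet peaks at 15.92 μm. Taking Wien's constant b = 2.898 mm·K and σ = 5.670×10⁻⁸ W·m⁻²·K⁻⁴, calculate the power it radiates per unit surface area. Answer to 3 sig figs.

I ≈ 62.3 W/m²

Wien's law: T = b/λ_max = 2.898×10⁻³/1.592×10⁻⁵ = 182.035 K.
Then I = σT⁴ = 5.670×10⁻⁸×(182.035)⁴ = 62.3 W/m².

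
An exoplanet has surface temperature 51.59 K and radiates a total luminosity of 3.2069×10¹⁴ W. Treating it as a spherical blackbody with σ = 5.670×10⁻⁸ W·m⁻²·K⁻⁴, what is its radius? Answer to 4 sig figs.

L = 4πR²σT⁴ ⇒ R = √(L/(4πσT⁴)).
σT⁴ = 0.401648 W/m², so R = √(3.2069×10¹⁴/(4π×0.401648)) = 7.971×10⁶ m.

R ≈ 7.971×10⁶ m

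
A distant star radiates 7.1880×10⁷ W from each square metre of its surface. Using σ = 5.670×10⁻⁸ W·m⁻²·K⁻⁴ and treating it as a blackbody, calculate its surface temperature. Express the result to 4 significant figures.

T ≈ 5967 K

I = σT⁴, so T = (I/σ)^(1/4) = (7.1880×10⁷/(5.670×10⁻⁸))^(1/4) = 5967 K.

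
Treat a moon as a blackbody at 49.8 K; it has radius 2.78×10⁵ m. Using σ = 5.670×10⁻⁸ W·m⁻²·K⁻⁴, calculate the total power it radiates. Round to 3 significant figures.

P ≈ 3.39×10¹¹ W

Surface area A = 4πR² = 4π(2.78×10⁵ m)² = 9.71179×10¹¹ m².
P = σAT⁴ = 5.670×10⁻⁸ × 9.71179×10¹¹ × (49.8)⁴ = 3.39×10¹¹ W.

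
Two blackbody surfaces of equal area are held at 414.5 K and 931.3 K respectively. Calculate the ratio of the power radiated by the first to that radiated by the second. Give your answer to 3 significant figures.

P₁/P₂ ≈ 0.0392

With equal areas, P₁/P₂ = (T₁/T₂)⁴ = (414.5/931.3)⁴ = 0.0392.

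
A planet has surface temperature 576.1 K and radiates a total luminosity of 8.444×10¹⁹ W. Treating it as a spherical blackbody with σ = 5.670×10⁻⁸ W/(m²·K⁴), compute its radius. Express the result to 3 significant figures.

L = 4πR²σT⁴ ⇒ R = √(L/(4πσT⁴)).
σT⁴ = 6245.61 W/m², so R = √(8.444×10¹⁹/(4π×6245.61)) = 3.28×10⁷ m.

R ≈ 3.28×10⁷ m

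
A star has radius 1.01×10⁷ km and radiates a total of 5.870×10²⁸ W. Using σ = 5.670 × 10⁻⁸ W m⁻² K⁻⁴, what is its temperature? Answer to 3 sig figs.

T ≈ 5.33×10³ K

Surface area A = 4πR² = 4π(1.01×10¹⁰ m)² = 1.28190×10²¹ m².
P = σAT⁴ ⇒ T = (P/(σA))^(1/4) = (5.870×10²⁸/(5.670×10⁻⁸×1.28190×10²¹))^(1/4) = 5.33×10³ K.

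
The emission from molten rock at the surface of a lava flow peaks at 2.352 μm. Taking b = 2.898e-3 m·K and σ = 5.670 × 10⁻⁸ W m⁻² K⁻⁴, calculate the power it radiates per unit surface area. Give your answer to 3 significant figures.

Wien's law: T = b/λ_max = 2.898×10⁻³/2.352×10⁻⁶ = 1232.14 K.
Then I = σT⁴ = 5.670×10⁻⁸×(1232.14)⁴ = 1.31×10⁵ W/m².

I ≈ 1.31×10⁵ W/m²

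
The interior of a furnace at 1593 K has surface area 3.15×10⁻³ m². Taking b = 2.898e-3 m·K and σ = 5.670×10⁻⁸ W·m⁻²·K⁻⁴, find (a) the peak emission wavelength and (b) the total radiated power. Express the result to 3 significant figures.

(a) λ_max = b/T = 2.898×10⁻³/1593 = 1.819×10⁻⁶ m = 1.82 μm.
Area A = 3.15×10⁻³ m².
(b) P = σAT⁴ = 5.670×10⁻⁸×3.15×10⁻³×(1593)⁴ = 1.15×10³ W.

λ_max ≈ 1.82 μm; P ≈ 1.15×10³ W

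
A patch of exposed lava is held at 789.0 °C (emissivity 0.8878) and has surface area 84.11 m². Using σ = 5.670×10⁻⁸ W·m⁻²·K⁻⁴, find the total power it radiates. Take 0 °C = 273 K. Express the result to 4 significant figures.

P ≈ 5.386×10⁶ W

T = 789.0 °C + 273 = 1062.0 K.
Area A = 84.11 m².
P = εσAT⁴ = 0.8878 × 5.670×10⁻⁸ × 84.11 × (1062.0)⁴ = 5.386×10⁶ W.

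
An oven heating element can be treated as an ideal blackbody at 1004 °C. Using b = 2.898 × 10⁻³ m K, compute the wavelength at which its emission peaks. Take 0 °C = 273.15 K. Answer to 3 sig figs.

T = 1004 °C + 273.15 = 1277.15 K.
Wien's displacement law: λ_max = b/T = (2.898×10⁻³ m·K)/(1277.15 K) = 2.269×10⁻⁶ m.
That is 2.27 μm, in the infrared range.

λ_max ≈ 2.27 μm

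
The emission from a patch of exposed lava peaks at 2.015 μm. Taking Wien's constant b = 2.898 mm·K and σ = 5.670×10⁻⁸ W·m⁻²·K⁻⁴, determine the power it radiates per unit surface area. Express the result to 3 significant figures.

Wien's law: T = b/λ_max = 2.898×10⁻³/2.015×10⁻⁶ = 1438.21 K.
Then I = σT⁴ = 5.670×10⁻⁸×(1438.21)⁴ = 2.43×10⁵ W/m².

I ≈ 2.43×10⁵ W/m²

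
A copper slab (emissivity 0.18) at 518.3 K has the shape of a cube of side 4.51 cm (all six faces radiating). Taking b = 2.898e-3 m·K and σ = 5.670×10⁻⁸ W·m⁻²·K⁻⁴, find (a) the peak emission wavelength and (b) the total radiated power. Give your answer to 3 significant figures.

λ_max ≈ 5.59 μm; P ≈ 8.99 W

(a) λ_max = b/T = 2.898×10⁻³/518.3 = 5.591×10⁻⁶ m = 5.59 μm.
Area A = 6s² = 6×(0.0451 m)² = 0.0122041 m².
(b) P = εσAT⁴ = 0.18×5.670×10⁻⁸×0.0122041×(518.3)⁴ = 8.99 W.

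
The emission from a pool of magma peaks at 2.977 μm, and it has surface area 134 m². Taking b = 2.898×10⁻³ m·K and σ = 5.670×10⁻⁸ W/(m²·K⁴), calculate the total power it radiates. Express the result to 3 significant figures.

P ≈ 6.82×10⁶ W

Wien's law: T = b/λ_max = 2.898×10⁻³/2.977×10⁻⁶ = 973.463 K.
Area A = 134 m².
Then P = σAT⁴ = 5.670×10⁻⁸×134×(973.463)⁴ = 6.82×10⁶ W.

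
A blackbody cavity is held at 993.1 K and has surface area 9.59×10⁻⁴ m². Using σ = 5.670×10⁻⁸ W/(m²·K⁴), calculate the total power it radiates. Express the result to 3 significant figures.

P ≈ 52.9 W

Area A = 9.59×10⁻⁴ m².
P = σAT⁴ = 5.670×10⁻⁸ × 9.59×10⁻⁴ × (993.1)⁴ = 52.9 W.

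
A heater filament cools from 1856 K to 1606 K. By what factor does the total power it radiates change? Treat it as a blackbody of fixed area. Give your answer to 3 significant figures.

P ∝ T⁴, so P₂/P₁ = (T₂/T₁)⁴ = (1606/1856)⁴ = (0.865302)⁴ = 0.561.

P₂/P₁ ≈ 0.561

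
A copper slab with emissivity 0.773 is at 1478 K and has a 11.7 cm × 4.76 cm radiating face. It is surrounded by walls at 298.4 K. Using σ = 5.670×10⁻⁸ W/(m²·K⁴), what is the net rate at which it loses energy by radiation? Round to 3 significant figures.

Area A = 0.117 × 0.0476 = 5.5692×10⁻³ m².
Net radiated power P_net = εσA(T⁴ − T₀⁴) = 0.773×5.670×10⁻⁸×5.5692×10⁻³×(1478⁴ − 298.4⁴).
T⁴ − T₀⁴ = 4.77197×10¹² − 7.92858×10⁹ = 4.76404×10¹² K⁴, so P_net = 1.16×10³ W.

Net loss ≈ 1.16×10³ W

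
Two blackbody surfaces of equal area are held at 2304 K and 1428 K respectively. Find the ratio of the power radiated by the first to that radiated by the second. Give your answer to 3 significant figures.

P₁/P₂ ≈ 6.78

With equal areas, P₁/P₂ = (T₁/T₂)⁴ = (2304/1428)⁴ = 6.78.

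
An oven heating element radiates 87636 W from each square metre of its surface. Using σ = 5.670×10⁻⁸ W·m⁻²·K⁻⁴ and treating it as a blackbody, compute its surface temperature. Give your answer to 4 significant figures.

T ≈ 1115 K

I = σT⁴, so T = (I/σ)^(1/4) = (87636/(5.670×10⁻⁸))^(1/4) = 1115 K.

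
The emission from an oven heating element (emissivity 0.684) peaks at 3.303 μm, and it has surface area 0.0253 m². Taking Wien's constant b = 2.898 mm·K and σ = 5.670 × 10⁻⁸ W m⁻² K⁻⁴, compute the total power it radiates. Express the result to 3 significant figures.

Wien's law: T = b/λ_max = 2.898×10⁻³/3.303×10⁻⁶ = 877.384 K.
Area A = 0.0253 m².
Then P = εσAT⁴ = 0.684×5.670×10⁻⁸×0.0253×(877.384)⁴ = 581 W.

P ≈ 581 W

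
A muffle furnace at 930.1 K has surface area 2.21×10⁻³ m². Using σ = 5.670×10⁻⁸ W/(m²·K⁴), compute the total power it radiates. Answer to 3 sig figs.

P ≈ 93.8 W

Area A = 2.21×10⁻³ m².
P = σAT⁴ = 5.670×10⁻⁸ × 2.21×10⁻³ × (930.1)⁴ = 93.8 W.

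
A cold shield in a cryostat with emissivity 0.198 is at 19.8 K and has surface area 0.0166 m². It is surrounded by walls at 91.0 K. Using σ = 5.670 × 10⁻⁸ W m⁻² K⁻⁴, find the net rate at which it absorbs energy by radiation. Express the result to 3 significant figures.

Net gain ≈ 0.0128 W

Area A = 0.0166 m².
Net radiated power P_net = εσA(T⁴ − T₀⁴) = 0.198×5.670×10⁻⁸×0.0166×(19.8⁴ − 91.0⁴).
T⁴ − T₀⁴ = 1.53695×10⁵ − 6.85750×10⁷ = -6.84213×10⁷ K⁴, so P_net = -0.0128 W — negative, meaning a net gain of 0.0128 W.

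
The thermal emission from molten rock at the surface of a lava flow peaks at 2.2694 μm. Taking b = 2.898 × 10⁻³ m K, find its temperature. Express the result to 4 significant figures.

Wien's law gives T = b/λ_max = (2.898×10⁻³ m·K)/(2.2694×10⁻⁶ m) = 1277 K.

T ≈ 1277 K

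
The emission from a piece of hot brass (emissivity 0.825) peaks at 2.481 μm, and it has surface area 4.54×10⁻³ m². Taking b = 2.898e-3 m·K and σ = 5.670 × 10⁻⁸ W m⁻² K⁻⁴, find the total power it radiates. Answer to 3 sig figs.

Wien's law: T = b/λ_max = 2.898×10⁻³/2.481×10⁻⁶ = 1168.08 K.
Area A = 4.54×10⁻³ m².
Then P = εσAT⁴ = 0.825×5.670×10⁻⁸×4.54×10⁻³×(1168.08)⁴ = 395 W.

P ≈ 395 W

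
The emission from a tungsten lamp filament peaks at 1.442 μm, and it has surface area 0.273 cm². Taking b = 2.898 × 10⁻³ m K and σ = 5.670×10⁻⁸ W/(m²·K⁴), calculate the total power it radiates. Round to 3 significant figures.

P ≈ 25.3 W

Wien's law: T = b/λ_max = 2.898×10⁻³/1.442×10⁻⁶ = 2009.71 K.
Area A = 0.273 cm² = 2.73×10⁻⁵ m².
Then P = σAT⁴ = 5.670×10⁻⁸×2.73×10⁻⁵×(2009.71)⁴ = 25.3 W.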